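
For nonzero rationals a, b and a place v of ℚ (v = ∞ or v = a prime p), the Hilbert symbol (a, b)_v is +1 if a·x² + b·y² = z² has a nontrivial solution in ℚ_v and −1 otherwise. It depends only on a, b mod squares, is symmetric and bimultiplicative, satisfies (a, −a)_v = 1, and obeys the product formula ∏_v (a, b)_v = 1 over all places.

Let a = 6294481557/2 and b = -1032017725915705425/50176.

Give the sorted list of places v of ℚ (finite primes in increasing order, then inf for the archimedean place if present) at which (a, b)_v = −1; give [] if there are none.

Mod squares: a ≡ 714, b ≡ -57. Check v ∈ {∞, 2, 3, 5, 7, 13, 17, 19, 29}.
v=3: a=3^1·(≡1), b=3^1·(≡2) mod 3; (1|3)=+1, (2|3)=-1; (−1)^{1·1·1}·(+1)^1·(-1)^1 = +1.
v=17: a=17^3·(≡9), b=17^4·(≡5) mod 17; (9|17)=+1, (5|17)=-1; (−1)^{3·4·8}·(+1)^4·(-1)^3 = -1.
v=19: a=19^2·(≡16), b=19^3·(≡1) mod 19; (16|19)=+1, (1|19)=+1; (−1)^{2·3·9}·(+1)^3·(+1)^2 = +1.
v=5: a=5^0·(≡1), b=5^2·(≡3) mod 5; (1|5)=+1, (3|5)=-1; (−1)^{0·2·2}·(+1)^2·(-1)^0 = +1.
v=2: v_2(a)=-1, v_2(b)=-10; units ≡ 5, 7 (mod 8); ε·ε+αω+βω = 0·1+-1·0+-10·1 ≡ 0  ⇒  (a,b)_2 = +1.
v=7: a=7^1·(≡1), b=7^-2·(≡3) mod 7; (1|7)=+1, (3|7)=-1; (−1)^{1·-2·3}·(+1)^-2·(-1)^1 = -1.
v=∞: 714 > 0 and -57 < 0  ⇒  (a,b)_∞ = +1.
v=29: a=29^0·(≡17), b=29^2·(≡25) mod 29; (17|29)=-1, (25|29)=+1; (−1)^{0·2·14}·(-1)^2·(+1)^0 = +1.
v=13: a=13^2·(≡12), b=13^4·(≡8) mod 13; (12|13)=+1, (8|13)=-1; (−1)^{2·4·6}·(+1)^4·(-1)^2 = +1.
Ram(714, -57) = {7, 17}; no ℚ_7-point on the conic.

[7, 17]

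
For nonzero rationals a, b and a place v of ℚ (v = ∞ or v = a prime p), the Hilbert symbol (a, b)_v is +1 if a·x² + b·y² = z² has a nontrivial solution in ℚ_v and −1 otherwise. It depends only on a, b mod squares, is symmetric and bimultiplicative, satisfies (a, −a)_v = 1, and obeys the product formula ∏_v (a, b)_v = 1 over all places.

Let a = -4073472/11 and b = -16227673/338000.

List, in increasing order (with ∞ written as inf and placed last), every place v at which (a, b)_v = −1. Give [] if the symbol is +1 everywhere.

[2, 5, 7, 11, 23, inf]

(a, b) ≡ (-4862, -13685) mod (ℚ^×)²; places V = {2, 3, 5, 7, 11, 13, 17, 23, ∞}.
(a,b)_11: α=-1, u≡4; β=2, v≡7 (mod 11); (4|11)=+1, (7|11)=-1; sign (−1)^0·+1^2·-1^-1 = -1.
(a,b)_2: α=11, β=-4; u≡1, v≡3 (mod 8); ε(u)ε(v)=0·1, αω(v)=11·1, βω(u)=-4·0; sum ≡ 1  ⇒  -1.
(a,b)_7: α=0, u≡6; β=3, v≡6 (mod 7); (6|7)=-1, (6|7)=-1; sign (−1)^0·-1^3·-1^0 = -1.
(a,b)_∞: sgn(-4862)=−, sgn(-13685)=−, so -1.
(a,b)_3: α=2, u≡1; β=0, v≡1 (mod 3); (1|3)=+1, (1|3)=+1; sign (−1)^0·+1^0·+1^2 = +1.
(a,b)_5: α=0, u≡3; β=-3, v≡3 (mod 5); (3|5)=-1, (3|5)=-1; sign (−1)^0·-1^-3·-1^0 = -1.
(a,b)_13: α=1, u≡9; β=-2, v≡10 (mod 13); (9|13)=+1, (10|13)=+1; sign (−1)^0·+1^-2·+1^1 = +1.
(a,b)_17: α=1, u≡3; β=1, v≡11 (mod 17); (3|17)=-1, (11|17)=-1; sign (−1)^0·-1^1·-1^1 = +1.
(a,b)_23: α=0, u≡22; β=1, v≡9 (mod 23); (22|23)=-1, (9|23)=+1; sign (−1)^0·-1^1·+1^0 = -1.
Ram(-4862, -13685) = {2, 5, 7, 11, 23, ∞}; no ℚ_2-point on the conic.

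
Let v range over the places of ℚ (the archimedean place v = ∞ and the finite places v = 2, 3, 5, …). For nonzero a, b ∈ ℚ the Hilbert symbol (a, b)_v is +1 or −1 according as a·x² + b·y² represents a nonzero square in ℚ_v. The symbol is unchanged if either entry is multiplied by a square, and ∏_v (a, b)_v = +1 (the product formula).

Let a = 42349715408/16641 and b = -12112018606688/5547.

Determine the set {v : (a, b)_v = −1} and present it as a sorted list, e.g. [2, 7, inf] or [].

[2, 3]

(a, b) ≡ (77, -546) mod (ℚ^×)²; places V = {2, 3, 7, 11, 13, 41, 43, ∞}.
(a,b)_2: α=4, β=5; u≡5, v≡7 (mod 8); ε(u)ε(v)=0·1, αω(v)=4·0, βω(u)=5·1; sum ≡ 1  ⇒  -1.
(a,b)_11: α=3, u≡8; β=4, v≡3 (mod 11); (8|11)=-1, (3|11)=+1; sign (−1)^0·-1^4·+1^3 = +1.
(a,b)_43: α=-2, u≡12; β=-2, v≡24 (mod 43); (12|43)=-1, (24|43)=+1; sign (−1)^0·-1^-2·+1^-2 = +1.
(a,b)_∞: sgn(77)=+, sgn(-546)=−, so +1.
(a,b)_41: α=2, u≡4; β=2, v≡12 (mod 41); (4|41)=+1, (12|41)=-1; sign (−1)^0·+1^2·-1^2 = +1.
(a,b)_3: α=-2, u≡2; β=-1, v≡1 (mod 3); (2|3)=-1, (1|3)=+1; sign (−1)^0·-1^-1·+1^-2 = -1.
(a,b)_7: α=1, u≡1; β=1, v≡3 (mod 7); (1|7)=+1, (3|7)=-1; sign (−1)^1·+1^1·-1^1 = +1.
(a,b)_13: α=2, u≡4; β=3, v≡9 (mod 13); (4|13)=+1, (9|13)=+1; sign (−1)^0·+1^3·+1^2 = +1.
|Ram(77, -546)| = 2, even; anisotropic at {2, 3}.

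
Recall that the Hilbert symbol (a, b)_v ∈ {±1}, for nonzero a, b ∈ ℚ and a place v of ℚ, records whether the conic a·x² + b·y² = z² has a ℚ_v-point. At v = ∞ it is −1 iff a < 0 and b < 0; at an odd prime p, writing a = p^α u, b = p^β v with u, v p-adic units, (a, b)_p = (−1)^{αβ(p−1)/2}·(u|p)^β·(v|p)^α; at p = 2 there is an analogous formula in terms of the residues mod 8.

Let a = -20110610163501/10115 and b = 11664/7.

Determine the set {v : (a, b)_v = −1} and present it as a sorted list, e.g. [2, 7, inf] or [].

(a, b) ≡ (-15015, 7) mod (ℚ^×)²; places V = {2, 3, 5, 7, 11, 13, 17, ∞}.
(a,b)_3: α=19, u≡2; β=6, v≡1 (mod 3); (2|3)=-1, (1|3)=+1; sign (−1)^0·-1^6·+1^19 = +1.
(a,b)_∞: sgn(-15015)=−, sgn(7)=+, so +1.
(a,b)_11: α=3, u≡6; β=0, v≡10 (mod 11); (6|11)=-1, (10|11)=-1; sign (−1)^0·-1^0·-1^3 = -1.
(a,b)_2: α=0, β=4; u≡1, v≡7 (mod 8); ε(u)ε(v)=0·1, αω(v)=0·0, βω(u)=4·0; sum ≡ 0  ⇒  +1.
(a,b)_7: α=-1, u≡1; β=-1, v≡2 (mod 7); (1|7)=+1, (2|7)=+1; sign (−1)^1·+1^-1·+1^-1 = -1.
(a,b)_17: α=-2, u≡13; β=0, v≡10 (mod 17); (13|17)=+1, (10|17)=-1; sign (−1)^0·+1^0·-1^-2 = +1.
(a,b)_5: α=-1, u≡3; β=0, v≡2 (mod 5); (3|5)=-1, (2|5)=-1; sign (−1)^0·-1^0·-1^-1 = -1.
(a,b)_13: α=1, u≡11; β=0, v≡6 (mod 13); (11|13)=-1, (6|13)=-1; sign (−1)^0·-1^0·-1^1 = -1.
(-15015, 7 / ℚ) ramifies at {5, 7, 11, 13}: a division algebra.

[5, 7, 11, 13]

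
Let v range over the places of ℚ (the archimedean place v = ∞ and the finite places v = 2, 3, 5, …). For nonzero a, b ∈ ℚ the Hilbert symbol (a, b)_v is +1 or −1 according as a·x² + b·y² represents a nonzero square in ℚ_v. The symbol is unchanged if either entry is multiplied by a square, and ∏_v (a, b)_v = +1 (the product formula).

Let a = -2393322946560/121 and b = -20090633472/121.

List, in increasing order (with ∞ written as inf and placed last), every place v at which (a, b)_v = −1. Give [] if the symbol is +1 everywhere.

[5, inf]

Mod squares: a ≡ -10, b ≡ -13. Check v ∈ {∞, 2, 3, 5, 7, 11, 13}.
v=11: a=11^-2·(≡4), b=11^-2·(≡3) mod 11; (4|11)=+1, (3|11)=+1; (−1)^{-2·-2·5}·(+1)^-2·(+1)^-2 = +1.
v=13: a=13^2·(≡10), b=13^3·(≡10) mod 13; (10|13)=+1, (10|13)=+1; (−1)^{2·3·6}·(+1)^3·(+1)^2 = +1.
v=3: a=3^2·(≡2), b=3^6·(≡2) mod 3; (2|3)=-1, (2|3)=-1; (−1)^{2·6·1}·(-1)^6·(-1)^2 = +1.
v=∞: -10 < 0 and -13 < 0  ⇒  (a,b)_∞ = -1.
v=5: a=5^1·(≡3), b=5^0·(≡3) mod 5; (3|5)=-1, (3|5)=-1; (−1)^{1·0·2}·(-1)^0·(-1)^1 = -1.
v=2: v_2(a)=17, v_2(b)=8; units ≡ 3, 3 (mod 8); ε·ε+αω+βω = 1·1+17·1+8·1 ≡ 0  ⇒  (a,b)_2 = +1.
v=7: a=7^4·(≡1), b=7^2·(≡2) mod 7; (1|7)=+1, (2|7)=+1; (−1)^{4·2·3}·(+1)^2·(+1)^4 = +1.
|Ram(-10, -13)| = 2, even; anisotropic at {5, ∞}.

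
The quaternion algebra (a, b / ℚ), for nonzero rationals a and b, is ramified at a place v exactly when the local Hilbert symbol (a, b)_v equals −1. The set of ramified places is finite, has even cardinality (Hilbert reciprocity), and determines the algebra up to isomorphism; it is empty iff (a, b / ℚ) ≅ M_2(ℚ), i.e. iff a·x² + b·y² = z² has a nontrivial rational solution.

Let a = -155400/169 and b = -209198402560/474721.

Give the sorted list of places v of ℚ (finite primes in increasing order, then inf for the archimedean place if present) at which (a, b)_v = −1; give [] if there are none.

(a, b) ≡ (-1554, -565915) mod (ℚ^×)²; places V = {2, 3, 5, 7, 13, 19, 23, 37, 53, ∞}.
(a,b)_3: α=1, u≡1; β=0, v≡2 (mod 3); (1|3)=+1, (2|3)=-1; sign (−1)^0·+1^0·-1^1 = -1.
(a,b)_23: α=0, u≡10; β=1, v≡17 (mod 23); (10|23)=-1, (17|23)=-1; sign (−1)^0·-1^1·-1^0 = -1.
(a,b)_53: α=0, u≡42; β=-2, v≡48 (mod 53); (42|53)=+1, (48|53)=-1; sign (−1)^0·+1^-2·-1^0 = +1.
(a,b)_2: α=3, β=10; u≡7, v≡5 (mod 8); ε(u)ε(v)=1·0, αω(v)=3·1, βω(u)=10·0; sum ≡ 1  ⇒  -1.
(a,b)_5: α=2, u≡1; β=1, v≡3 (mod 5); (1|5)=+1, (3|5)=-1; sign (−1)^0·+1^1·-1^2 = +1.
(a,b)_∞: sgn(-1554)=−, sgn(-565915)=−, so -1.
(a,b)_13: α=-2, u≡2; β=-2, v≡9 (mod 13); (2|13)=-1, (9|13)=+1; sign (−1)^0·-1^-2·+1^-2 = +1.
(a,b)_7: α=1, u≡4; β=1, v≡6 (mod 7); (4|7)=+1, (6|7)=-1; sign (−1)^1·+1^1·-1^1 = +1.
(a,b)_19: α=0, u≡9; β=3, v≡4 (mod 19); (9|19)=+1, (4|19)=+1; sign (−1)^0·+1^3·+1^0 = +1.
(a,b)_37: α=1, u≡22; β=1, v≡24 (mod 37); (22|37)=-1, (24|37)=-1; sign (−1)^0·-1^1·-1^1 = +1.
(-1554, -565915 / ℚ) ramifies at {2, 3, 23, ∞}: a division algebra.

[2, 3, 23, inf]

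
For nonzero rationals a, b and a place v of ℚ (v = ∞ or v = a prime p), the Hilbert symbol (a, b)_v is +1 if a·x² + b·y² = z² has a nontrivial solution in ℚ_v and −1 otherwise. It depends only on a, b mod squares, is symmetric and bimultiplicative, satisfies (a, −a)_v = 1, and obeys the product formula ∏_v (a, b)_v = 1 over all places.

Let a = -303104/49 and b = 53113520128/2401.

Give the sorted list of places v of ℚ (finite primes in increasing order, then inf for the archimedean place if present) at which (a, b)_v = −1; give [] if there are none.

(a, b) ≡ (-74, 37) mod (ℚ^×)²; places V = {2, 7, 37, ∞}.
(a,b)_37: α=1, u≡8; β=3, v≡1 (mod 37); (8|37)=-1, (1|37)=+1; sign (−1)^0·-1^3·+1^1 = -1.
(a,b)_2: α=13, β=20; u≡3, v≡5 (mod 8); ε(u)ε(v)=1·0, αω(v)=13·1, βω(u)=20·1; sum ≡ 1  ⇒  -1.
(a,b)_∞: sgn(-74)=−, sgn(37)=+, so +1.
(a,b)_7: α=-2, u≡3; β=-4, v≡4 (mod 7); (3|7)=-1, (4|7)=+1; sign (−1)^0·-1^-4·+1^-2 = +1.
|Ram(-74, 37)| = 2, even; anisotropic at {2, 37}.

[2, 37]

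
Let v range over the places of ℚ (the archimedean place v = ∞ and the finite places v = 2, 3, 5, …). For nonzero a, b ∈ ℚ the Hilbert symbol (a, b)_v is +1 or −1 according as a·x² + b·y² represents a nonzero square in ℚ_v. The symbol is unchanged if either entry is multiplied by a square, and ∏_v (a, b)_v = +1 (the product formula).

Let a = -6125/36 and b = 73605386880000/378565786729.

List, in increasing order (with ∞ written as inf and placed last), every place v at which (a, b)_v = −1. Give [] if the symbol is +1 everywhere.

(a, b) ≡ (-5, 17) mod (ℚ^×)²; places V = {2, 3, 5, 7, 13, 17, 19, 47, 53, ∞}.
(a,b)_5: α=3, u≡1; β=4, v≡2 (mod 5); (1|5)=+1, (2|5)=-1; sign (−1)^0·+1^4·-1^3 = -1.
(a,b)_13: α=0, u≡5; β=-2, v≡9 (mod 13); (5|13)=-1, (9|13)=+1; sign (−1)^0·-1^-2·+1^0 = +1.
(a,b)_3: α=-2, u≡1; β=4, v≡2 (mod 3); (1|3)=+1, (2|3)=-1; sign (−1)^0·+1^4·-1^-2 = +1.
(a,b)_19: α=0, u≡13; β=-2, v≡4 (mod 19); (13|19)=-1, (4|19)=+1; sign (−1)^0·-1^-2·+1^0 = +1.
(a,b)_17: α=0, u≡6; β=5, v≡4 (mod 17); (6|17)=-1, (4|17)=+1; sign (−1)^0·-1^5·+1^0 = -1.
(a,b)_2: α=-2, β=10; u≡3, v≡1 (mod 8); ε(u)ε(v)=1·0, αω(v)=-2·0, βω(u)=10·1; sum ≡ 0  ⇒  +1.
(a,b)_7: α=2, u≡1; β=0, v≡6 (mod 7); (1|7)=+1, (6|7)=-1; sign (−1)^0·+1^0·-1^2 = +1.
(a,b)_∞: sgn(-5)=−, sgn(17)=+, so +1.
(a,b)_47: α=0, u≡27; β=-2, v≡2 (mod 47); (27|47)=+1, (2|47)=+1; sign (−1)^0·+1^-2·+1^0 = +1.
(a,b)_53: α=0, u≡8; β=-2, v≡4 (mod 53); (8|53)=-1, (4|53)=+1; sign (−1)^0·-1^-2·+1^0 = +1.
|Ram(-5, 17)| = 2, even; anisotropic at {5, 17}.

[5, 17]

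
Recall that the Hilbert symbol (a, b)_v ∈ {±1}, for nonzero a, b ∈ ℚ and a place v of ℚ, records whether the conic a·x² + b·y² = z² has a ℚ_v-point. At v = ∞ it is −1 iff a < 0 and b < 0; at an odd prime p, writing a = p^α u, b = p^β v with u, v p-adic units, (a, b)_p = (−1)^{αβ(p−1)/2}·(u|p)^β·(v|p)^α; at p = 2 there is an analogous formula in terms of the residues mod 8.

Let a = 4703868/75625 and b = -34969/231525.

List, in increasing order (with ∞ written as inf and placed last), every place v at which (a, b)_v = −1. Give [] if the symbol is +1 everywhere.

[2, 13]

(a, b) ≡ (247, -21) mod (ℚ^×)²; places V = {2, 3, 5, 7, 11, 13, 17, 19, 23, ∞}.
(a,b)_3: α=2, u≡1; β=-3, v≡2 (mod 3); (1|3)=+1, (2|3)=-1; sign (−1)^0·+1^-3·-1^2 = +1.
(a,b)_7: α=0, u≡2; β=-3, v≡1 (mod 7); (2|7)=+1, (1|7)=+1; sign (−1)^0·+1^-3·+1^0 = +1.
(a,b)_∞: sgn(247)=+, sgn(-21)=−, so +1.
(a,b)_2: α=2, β=0; u≡7, v≡3 (mod 8); ε(u)ε(v)=1·1, αω(v)=2·1, βω(u)=0·0; sum ≡ 1  ⇒  -1.
(a,b)_17: α=0, u≡4; β=2, v≡16 (mod 17); (4|17)=+1, (16|17)=+1; sign (−1)^0·+1^2·+1^0 = +1.
(a,b)_19: α=1, u≡8; β=0, v≡1 (mod 19); (8|19)=-1, (1|19)=+1; sign (−1)^0·-1^0·+1^1 = +1.
(a,b)_5: α=-4, u≡3; β=-2, v≡1 (mod 5); (3|5)=-1, (1|5)=+1; sign (−1)^0·-1^-2·+1^-4 = +1.
(a,b)_23: α=2, u≡14; β=0, v≡2 (mod 23); (14|23)=-1, (2|23)=+1; sign (−1)^0·-1^0·+1^2 = +1.
(a,b)_13: α=1, u≡5; β=0, v≡5 (mod 13); (5|13)=-1, (5|13)=-1; sign (−1)^0·-1^0·-1^1 = -1.
(a,b)_11: α=-2, u≡9; β=2, v≡1 (mod 11); (9|11)=+1, (1|11)=+1; sign (−1)^0·+1^2·+1^-2 = +1.
Ram(247, -21) = {2, 13}; no ℚ_2-point on the conic.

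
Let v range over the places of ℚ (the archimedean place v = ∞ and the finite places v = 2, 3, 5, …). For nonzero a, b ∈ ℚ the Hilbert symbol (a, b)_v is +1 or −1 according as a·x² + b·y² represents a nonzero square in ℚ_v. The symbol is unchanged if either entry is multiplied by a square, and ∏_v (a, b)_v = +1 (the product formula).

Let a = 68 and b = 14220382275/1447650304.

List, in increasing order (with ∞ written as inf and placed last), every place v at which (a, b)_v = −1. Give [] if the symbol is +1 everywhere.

[11, 17]

Mod squares: a ≡ 17, b ≡ 11. Check v ∈ {∞, 2, 3, 5, 11, 17, 29, 41, 47}.
v=3: a=3^0·(≡2), b=3^4·(≡2) mod 3; (2|3)=-1, (2|3)=-1; (−1)^{0·4·1}·(-1)^4·(-1)^0 = +1.
v=17: a=17^1·(≡4), b=17^2·(≡3) mod 17; (4|17)=+1, (3|17)=-1; (−1)^{1·2·8}·(+1)^2·(-1)^1 = -1.
v=5: a=5^0·(≡3), b=5^2·(≡4) mod 5; (3|5)=-1, (4|5)=+1; (−1)^{0·2·2}·(-1)^2·(+1)^0 = +1.
v=11: a=11^0·(≡2), b=11^1·(≡5) mod 11; (2|11)=-1, (5|11)=+1; (−1)^{0·1·5}·(-1)^1·(+1)^0 = -1.
v=47: a=47^0·(≡21), b=47^2·(≡22) mod 47; (21|47)=+1, (22|47)=-1; (−1)^{0·2·23}·(+1)^2·(-1)^0 = +1.
v=29: a=29^0·(≡10), b=29^-2·(≡21) mod 29; (10|29)=-1, (21|29)=-1; (−1)^{0·-2·14}·(-1)^-2·(-1)^0 = +1.
v=2: v_2(a)=2, v_2(b)=-10; units ≡ 1, 3 (mod 8); ε·ε+αω+βω = 0·1+2·1+-10·0 ≡ 0  ⇒  (a,b)_2 = +1.
v=41: a=41^0·(≡27), b=41^-2·(≡35) mod 41; (27|41)=-1, (35|41)=-1; (−1)^{0·-2·20}·(-1)^-2·(-1)^0 = +1.
v=∞: 17 > 0 and 11 > 0  ⇒  (a,b)_∞ = +1.
|Ram(17, 11)| = 2, even; anisotropic at {11, 17}.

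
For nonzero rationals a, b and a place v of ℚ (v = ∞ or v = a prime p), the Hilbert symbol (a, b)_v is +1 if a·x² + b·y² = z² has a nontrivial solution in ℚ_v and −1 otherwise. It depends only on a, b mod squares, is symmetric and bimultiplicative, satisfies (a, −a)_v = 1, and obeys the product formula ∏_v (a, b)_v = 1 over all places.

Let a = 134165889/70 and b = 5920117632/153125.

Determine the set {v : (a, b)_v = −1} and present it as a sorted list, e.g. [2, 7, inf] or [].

[2, 5, 7, 13]

Mod squares: a ≡ 70, b ≡ 390. Check v ∈ {∞, 2, 3, 5, 7, 11, 13}.
v=5: a=5^-1·(≡1), b=5^-5·(≡3) mod 5; (1|5)=+1, (3|5)=-1; (−1)^{-1·-5·2}·(+1)^-5·(-1)^-1 = -1.
v=∞: 70 > 0 and 390 > 0  ⇒  (a,b)_∞ = +1.
v=13: a=13^2·(≡2), b=13^1·(≡1) mod 13; (2|13)=-1, (1|13)=+1; (−1)^{2·1·6}·(-1)^1·(+1)^2 = -1.
v=2: v_2(a)=-1, v_2(b)=7; units ≡ 3, 3 (mod 8); ε·ε+αω+βω = 1·1+-1·1+7·1 ≡ 1  ⇒  (a,b)_2 = -1.
v=7: a=7^-1·(≡6), b=7^-2·(≡3) mod 7; (6|7)=-1, (3|7)=-1; (−1)^{-1·-2·3}·(-1)^-2·(-1)^-1 = -1.
v=3: a=3^8·(≡1), b=3^5·(≡1) mod 3; (1|3)=+1, (1|3)=+1; (−1)^{8·5·1}·(+1)^5·(+1)^8 = +1.
v=11: a=11^2·(≡5), b=11^4·(≡5) mod 11; (5|11)=+1, (5|11)=+1; (−1)^{2·4·5}·(+1)^4·(+1)^2 = +1.
|Ram(70, 390)| = 4, even; anisotropic at {2, 5, 7, 13}.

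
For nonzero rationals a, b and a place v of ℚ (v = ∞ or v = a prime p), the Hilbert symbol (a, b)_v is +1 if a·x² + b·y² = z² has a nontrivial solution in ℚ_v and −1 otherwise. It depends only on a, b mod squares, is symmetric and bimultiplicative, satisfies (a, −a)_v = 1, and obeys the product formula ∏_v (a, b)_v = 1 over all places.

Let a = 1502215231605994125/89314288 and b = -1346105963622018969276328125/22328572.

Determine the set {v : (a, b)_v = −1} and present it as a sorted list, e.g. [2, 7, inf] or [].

[7, 17]

(a, b) ≡ (24395, -595) mod (ℚ^×)²; places V = {2, 3, 5, 7, 11, 17, 19, 31, 41, 47, ∞}.
(a,b)_7: α=-1, u≡6; β=-1, v≡3 (mod 7); (6|7)=-1, (3|7)=-1; sign (−1)^1·-1^-1·-1^-1 = -1.
(a,b)_19: α=-2, u≡15; β=-2, v≡10 (mod 19); (15|19)=-1, (10|19)=-1; sign (−1)^0·-1^-2·-1^-2 = +1.
(a,b)_31: α=2, u≡27; β=2, v≡25 (mod 31); (27|31)=-1, (25|31)=+1; sign (−1)^0·-1^2·+1^2 = +1.
(a,b)_2: α=-4, β=-2; u≡3, v≡5 (mod 8); ε(u)ε(v)=1·0, αω(v)=-4·1, βω(u)=-2·1; sum ≡ 0  ⇒  +1.
(a,b)_3: α=6, u≡2; β=6, v≡2 (mod 3); (2|3)=-1, (2|3)=-1; sign (−1)^0·-1^6·-1^6 = +1.
(a,b)_41: α=3, u≡21; β=4, v≡39 (mod 41); (21|41)=+1, (39|41)=+1; sign (−1)^0·+1^4·+1^3 = +1.
(a,b)_∞: sgn(24395)=+, sgn(-595)=−, so +1.
(a,b)_5: α=3, u≡1; β=7, v≡4 (mod 5); (1|5)=+1, (4|5)=+1; sign (−1)^0·+1^7·+1^3 = +1.
(a,b)_17: α=1, u≡12; β=3, v≡2 (mod 17); (12|17)=-1, (2|17)=+1; sign (−1)^0·-1^3·+1^1 = -1.
(a,b)_47: α=-2, u≡42; β=-2, v≡12 (mod 47); (42|47)=+1, (12|47)=+1; sign (−1)^0·+1^-2·+1^-2 = +1.
(a,b)_11: α=4, u≡7; β=6, v≡2 (mod 11); (7|11)=-1, (2|11)=-1; sign (−1)^0·-1^6·-1^4 = +1.
(24395, -595 / ℚ) ramifies at {7, 17}: a division algebra.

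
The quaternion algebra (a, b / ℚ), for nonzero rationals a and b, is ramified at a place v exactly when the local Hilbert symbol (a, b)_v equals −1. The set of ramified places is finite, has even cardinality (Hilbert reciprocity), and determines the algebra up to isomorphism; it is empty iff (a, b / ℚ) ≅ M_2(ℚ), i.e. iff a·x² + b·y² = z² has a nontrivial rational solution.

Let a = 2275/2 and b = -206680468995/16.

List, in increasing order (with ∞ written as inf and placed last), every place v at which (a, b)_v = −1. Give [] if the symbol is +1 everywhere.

Mod squares: a ≡ 182, b ≡ -1155. Check v ∈ {∞, 2, 3, 5, 7, 11, 13}.
v=11: a=11^0·(≡10), b=11^1·(≡1) mod 11; (10|11)=-1, (1|11)=+1; (−1)^{0·1·5}·(-1)^1·(+1)^0 = -1.
v=7: a=7^1·(≡5), b=7^7·(≡3) mod 7; (5|7)=-1, (3|7)=-1; (−1)^{1·7·3}·(-1)^7·(-1)^1 = -1.
v=2: v_2(a)=-1, v_2(b)=-4; units ≡ 3, 5 (mod 8); ε·ε+αω+βω = 1·0+-1·1+-4·1 ≡ 1  ⇒  (a,b)_2 = -1.
v=∞: 182 > 0 and -1155 < 0  ⇒  (a,b)_∞ = +1.
v=13: a=13^1·(≡3), b=13^2·(≡7) mod 13; (3|13)=+1, (7|13)=-1; (−1)^{1·2·6}·(+1)^2·(-1)^1 = -1.
v=5: a=5^2·(≡3), b=5^1·(≡1) mod 5; (3|5)=-1, (1|5)=+1; (−1)^{2·1·2}·(-1)^1·(+1)^2 = -1.
v=3: a=3^0·(≡2), b=3^3·(≡2) mod 3; (2|3)=-1, (2|3)=-1; (−1)^{0·3·1}·(-1)^3·(-1)^0 = -1.
|Ram(182, -1155)| = 6, even; anisotropic at {2, 3, 5, 7, 11, 13}.

[2, 3, 5, 7, 11, 13]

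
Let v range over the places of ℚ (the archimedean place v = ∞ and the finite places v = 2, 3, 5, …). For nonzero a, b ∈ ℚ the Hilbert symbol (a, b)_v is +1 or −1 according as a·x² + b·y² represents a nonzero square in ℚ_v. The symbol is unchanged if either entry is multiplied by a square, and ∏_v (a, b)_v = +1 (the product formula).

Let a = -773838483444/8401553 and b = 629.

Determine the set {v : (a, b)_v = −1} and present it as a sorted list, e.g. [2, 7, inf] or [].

[3, 13]

(a, b) ≡ (-596037, 629) mod (ℚ^×)²; places V = {2, 3, 13, 17, 19, 29, 31, 37, ∞}.
(a,b)_31: α=1, u≡30; β=0, v≡9 (mod 31); (30|31)=-1, (9|31)=+1; sign (−1)^0·-1^0·+1^1 = +1.
(a,b)_2: α=2, β=0; u≡3, v≡5 (mod 8); ε(u)ε(v)=1·0, αω(v)=2·1, βω(u)=0·1; sum ≡ 0  ⇒  +1.
(a,b)_19: α=-2, u≡18; β=0, v≡2 (mod 19); (18|19)=-1, (2|19)=-1; sign (−1)^0·-1^0·-1^-2 = +1.
(a,b)_3: α=9, u≡2; β=0, v≡2 (mod 3); (2|3)=-1, (2|3)=-1; sign (−1)^0·-1^0·-1^9 = -1.
(a,b)_37: α=-2, u≡34; β=1, v≡17 (mod 37); (34|37)=+1, (17|37)=-1; sign (−1)^0·+1^1·-1^-2 = +1.
(a,b)_∞: sgn(-596037)=−, sgn(629)=+, so +1.
(a,b)_13: α=1, u≡8; β=0, v≡5 (mod 13); (8|13)=-1, (5|13)=-1; sign (−1)^0·-1^0·-1^1 = -1.
(a,b)_29: α=3, u≡12; β=0, v≡20 (mod 29); (12|29)=-1, (20|29)=+1; sign (−1)^0·-1^0·+1^3 = +1.
(a,b)_17: α=-1, u≡10; β=1, v≡3 (mod 17); (10|17)=-1, (3|17)=-1; sign (−1)^0·-1^1·-1^-1 = +1.
Ram(-596037, 629) = {3, 13}; no ℚ_3-point on the conic.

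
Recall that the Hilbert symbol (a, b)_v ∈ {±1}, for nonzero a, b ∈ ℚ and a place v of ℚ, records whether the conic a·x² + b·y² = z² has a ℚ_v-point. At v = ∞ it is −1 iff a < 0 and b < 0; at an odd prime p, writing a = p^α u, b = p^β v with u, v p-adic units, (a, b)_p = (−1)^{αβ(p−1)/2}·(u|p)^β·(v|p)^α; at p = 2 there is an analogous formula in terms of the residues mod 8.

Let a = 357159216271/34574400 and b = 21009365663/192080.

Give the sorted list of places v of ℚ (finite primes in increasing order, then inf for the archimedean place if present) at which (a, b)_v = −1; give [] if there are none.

Mod squares: a ≡ 2431, b ≡ 715. Check v ∈ {∞, 2, 3, 5, 7, 11, 13, 17, 23, 31}.
v=5: a=5^-2·(≡1), b=5^-1·(≡3) mod 5; (1|5)=+1, (3|5)=-1; (−1)^{-2·-1·2}·(+1)^-1·(-1)^-2 = +1.
v=∞: 2431 > 0 and 715 > 0  ⇒  (a,b)_∞ = +1.
v=17: a=17^3·(≡6), b=17^2·(≡9) mod 17; (6|17)=-1, (9|17)=+1; (−1)^{3·2·8}·(-1)^2·(+1)^3 = +1.
v=3: a=3^-2·(≡1), b=3^0·(≡1) mod 3; (1|3)=+1, (1|3)=+1; (−1)^{-2·0·1}·(+1)^0·(+1)^-2 = +1.
v=7: a=7^-4·(≡4), b=7^-4·(≡2) mod 7; (4|7)=+1, (2|7)=+1; (−1)^{-4·-4·3}·(+1)^-4·(+1)^-4 = +1.
v=11: a=11^1·(≡4), b=11^1·(≡10) mod 11; (4|11)=+1, (10|11)=-1; (−1)^{1·1·5}·(+1)^1·(-1)^1 = +1.
v=13: a=13^1·(≡7), b=13^1·(≡3) mod 13; (7|13)=-1, (3|13)=+1; (−1)^{1·1·6}·(-1)^1·(+1)^1 = -1.
v=31: a=31^2·(≡15), b=31^2·(≡2) mod 31; (15|31)=-1, (2|31)=+1; (−1)^{2·2·15}·(-1)^2·(+1)^2 = +1.
v=2: v_2(a)=-6, v_2(b)=-4; units ≡ 7, 3 (mod 8); ε·ε+αω+βω = 1·1+-6·1+-4·0 ≡ 1  ⇒  (a,b)_2 = -1.
v=23: a=23^2·(≡1), b=23^2·(≡16) mod 23; (1|23)=+1, (16|23)=+1; (−1)^{2·2·11}·(+1)^2·(+1)^2 = +1.
(2431, 715 / ℚ) ramifies at {2, 13}: a division algebra.

[2, 13]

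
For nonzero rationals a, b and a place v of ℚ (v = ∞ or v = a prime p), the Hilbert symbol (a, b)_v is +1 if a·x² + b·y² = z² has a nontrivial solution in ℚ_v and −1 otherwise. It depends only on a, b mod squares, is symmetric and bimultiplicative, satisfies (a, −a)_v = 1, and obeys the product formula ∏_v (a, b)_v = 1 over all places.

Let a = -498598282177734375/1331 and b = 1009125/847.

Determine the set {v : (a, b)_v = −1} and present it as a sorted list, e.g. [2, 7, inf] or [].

[2, 3, 23, 37]

Mod squares: a ≡ -14245, b ≡ 31395. Check v ∈ {∞, 2, 3, 5, 7, 11, 13, 23, 37}.
v=7: a=7^3·(≡1), b=7^-1·(≡6) mod 7; (1|7)=+1, (6|7)=-1; (−1)^{3·-1·3}·(+1)^-1·(-1)^3 = +1.
v=2: v_2(a)=0, v_2(b)=0; units ≡ 3, 3 (mod 8); ε·ε+αω+βω = 1·1+0·1+0·1 ≡ 1  ⇒  (a,b)_2 = -1.
v=11: a=11^-3·(≡1), b=11^-2·(≡1) mod 11; (1|11)=+1, (1|11)=+1; (−1)^{-3·-2·5}·(+1)^-2·(+1)^-3 = +1.
v=3: a=3^2·(≡2), b=3^3·(≡1) mod 3; (2|3)=-1, (1|3)=+1; (−1)^{2·3·1}·(-1)^3·(+1)^2 = -1.
v=5: a=5^11·(≡1), b=5^3·(≡4) mod 5; (1|5)=+1, (4|5)=+1; (−1)^{11·3·2}·(+1)^3·(+1)^11 = +1.
v=37: a=37^1·(≡29), b=37^0·(≡31) mod 37; (29|37)=-1, (31|37)=-1; (−1)^{1·0·18}·(-1)^0·(-1)^1 = -1.
v=∞: -14245 < 0 and 31395 > 0  ⇒  (a,b)_∞ = +1.
v=13: a=13^2·(≡9), b=13^1·(≡1) mod 13; (9|13)=+1, (1|13)=+1; (−1)^{2·1·6}·(+1)^1·(+1)^2 = +1.
v=23: a=23^2·(≡5), b=23^1·(≡8) mod 23; (5|23)=-1, (8|23)=+1; (−1)^{2·1·11}·(-1)^1·(+1)^2 = -1.
(-14245, 31395 / ℚ) ramifies at {2, 3, 23, 37}: a division algebra.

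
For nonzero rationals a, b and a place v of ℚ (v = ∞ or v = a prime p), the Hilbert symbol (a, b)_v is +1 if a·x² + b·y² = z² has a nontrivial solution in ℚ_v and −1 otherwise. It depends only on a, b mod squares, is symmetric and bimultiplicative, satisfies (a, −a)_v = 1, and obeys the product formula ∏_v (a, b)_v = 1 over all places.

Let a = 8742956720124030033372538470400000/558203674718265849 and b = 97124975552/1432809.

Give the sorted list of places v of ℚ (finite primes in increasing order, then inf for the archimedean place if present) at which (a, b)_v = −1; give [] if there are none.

[2, 5, 11, 29, 31, 41]

(a, b) ≡ (3133015, 5423) mod (ℚ^×)²; places V = {2, 3, 5, 7, 11, 13, 17, 19, 23, 29, 31, 41, 47, ∞}.
(a,b)_29: α=3, u≡2; β=1, v≡28 (mod 29); (2|29)=-1, (28|29)=+1; sign (−1)^0·-1^1·+1^3 = -1.
(a,b)_5: α=5, u≡2; β=0, v≡3 (mod 5); (2|5)=-1, (3|5)=-1; sign (−1)^0·-1^0·-1^5 = -1.
(a,b)_23: α=2, u≡3; β=4, v≡2 (mod 23); (3|23)=+1, (2|23)=+1; sign (−1)^0·+1^4·+1^2 = +1.
(a,b)_7: α=-4, u≡1; β=-2, v≡5 (mod 7); (1|7)=+1, (5|7)=-1; sign (−1)^0·+1^-2·-1^-4 = +1.
(a,b)_17: α=3, u≡9; β=1, v≡2 (mod 17); (9|17)=+1, (2|17)=+1; sign (−1)^0·+1^1·+1^3 = +1.
(a,b)_2: α=30, β=6; u≡7, v≡7 (mod 8); ε(u)ε(v)=1·1, αω(v)=30·0, βω(u)=6·0; sum ≡ 1  ⇒  -1.
(a,b)_19: α=-8, u≡8; β=-2, v≡14 (mod 19); (8|19)=-1, (14|19)=-1; sign (−1)^0·-1^-2·-1^-8 = +1.
(a,b)_41: α=1, u≡21; β=0, v≡12 (mod 41); (21|41)=+1, (12|41)=-1; sign (−1)^0·+1^0·-1^1 = -1.
(a,b)_47: α=2, u≡16; β=0, v≡32 (mod 47); (16|47)=+1, (32|47)=+1; sign (−1)^0·+1^0·+1^2 = +1.
(a,b)_11: α=4, u≡7; β=1, v≡1 (mod 11); (7|11)=-1, (1|11)=+1; sign (−1)^0·-1^1·+1^4 = -1.
(a,b)_3: α=-4, u≡1; β=-4, v≡2 (mod 3); (1|3)=+1, (2|3)=-1; sign (−1)^0·+1^-4·-1^-4 = +1.
(a,b)_13: α=-2, u≡5; β=0, v≡7 (mod 13); (5|13)=-1, (7|13)=-1; sign (−1)^0·-1^0·-1^-2 = +1.
(a,b)_31: α=1, u≡1; β=0, v≡24 (mod 31); (1|31)=+1, (24|31)=-1; sign (−1)^0·+1^0·-1^1 = -1.
(a,b)_∞: sgn(3133015)=+, sgn(5423)=+, so +1.
|Ram(3133015, 5423)| = 6, even; anisotropic at {2, 5, 11, 29, 31, 41}.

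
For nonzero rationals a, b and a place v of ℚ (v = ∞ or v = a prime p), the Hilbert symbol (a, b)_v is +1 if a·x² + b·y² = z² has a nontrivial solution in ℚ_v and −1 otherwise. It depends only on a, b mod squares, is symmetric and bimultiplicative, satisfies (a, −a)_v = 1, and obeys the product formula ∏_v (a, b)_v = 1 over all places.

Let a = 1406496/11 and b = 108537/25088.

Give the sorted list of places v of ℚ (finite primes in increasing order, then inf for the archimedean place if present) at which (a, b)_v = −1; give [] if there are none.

Mod squares: a ≡ 19734, b ≡ 1794. Check v ∈ {∞, 2, 3, 7, 11, 13, 23}.
v=13: a=13^1·(≡10), b=13^1·(≡5) mod 13; (10|13)=+1, (5|13)=-1; (−1)^{1·1·6}·(+1)^1·(-1)^1 = -1.
v=23: a=23^1·(≡10), b=23^1·(≡13) mod 23; (10|23)=-1, (13|23)=+1; (−1)^{1·1·11}·(-1)^1·(+1)^1 = +1.
v=11: a=11^-1·(≡3), b=11^2·(≡9) mod 11; (3|11)=+1, (9|11)=+1; (−1)^{-1·2·5}·(+1)^2·(+1)^-1 = +1.
v=3: a=3^1·(≡2), b=3^1·(≡1) mod 3; (2|3)=-1, (1|3)=+1; (−1)^{1·1·1}·(-1)^1·(+1)^1 = +1.
v=2: v_2(a)=5, v_2(b)=-9; units ≡ 3, 1 (mod 8); ε·ε+αω+βω = 1·0+5·0+-9·1 ≡ 1  ⇒  (a,b)_2 = -1.
v=∞: 19734 > 0 and 1794 > 0  ⇒  (a,b)_∞ = +1.
v=7: a=7^2·(≡1), b=7^-2·(≡2) mod 7; (1|7)=+1, (2|7)=+1; (−1)^{2·-2·3}·(+1)^-2·(+1)^2 = +1.
|Ram(19734, 1794)| = 2, even; anisotropic at {2, 13}.

[2, 13]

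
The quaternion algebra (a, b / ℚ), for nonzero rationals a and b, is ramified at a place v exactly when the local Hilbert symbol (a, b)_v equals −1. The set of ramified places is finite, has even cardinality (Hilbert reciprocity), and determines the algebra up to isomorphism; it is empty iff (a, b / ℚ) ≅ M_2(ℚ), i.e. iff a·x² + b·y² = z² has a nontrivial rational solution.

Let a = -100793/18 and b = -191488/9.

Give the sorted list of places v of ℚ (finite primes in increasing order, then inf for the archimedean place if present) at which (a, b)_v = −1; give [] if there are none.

Mod squares: a ≡ -34, b ≡ -187. Check v ∈ {∞, 2, 3, 7, 11, 17}.
v=3: a=3^-2·(≡2), b=3^-2·(≡2) mod 3; (2|3)=-1, (2|3)=-1; (−1)^{-2·-2·1}·(-1)^-2·(-1)^-2 = +1.
v=11: a=11^2·(≡2), b=11^1·(≡3) mod 11; (2|11)=-1, (3|11)=+1; (−1)^{2·1·5}·(-1)^1·(+1)^2 = -1.
v=2: v_2(a)=-1, v_2(b)=10; units ≡ 7, 5 (mod 8); ε·ε+αω+βω = 1·0+-1·1+10·0 ≡ 1  ⇒  (a,b)_2 = -1.
v=∞: -34 < 0 and -187 < 0  ⇒  (a,b)_∞ = -1.
v=7: a=7^2·(≡2), b=7^0·(≡2) mod 7; (2|7)=+1, (2|7)=+1; (−1)^{2·0·3}·(+1)^0·(+1)^2 = +1.
v=17: a=17^1·(≡4), b=17^1·(≡14) mod 17; (4|17)=+1, (14|17)=-1; (−1)^{1·1·8}·(+1)^1·(-1)^1 = -1.
|Ram(-34, -187)| = 4, even; anisotropic at {2, 11, 17, ∞}.

[2, 11, 17, inf]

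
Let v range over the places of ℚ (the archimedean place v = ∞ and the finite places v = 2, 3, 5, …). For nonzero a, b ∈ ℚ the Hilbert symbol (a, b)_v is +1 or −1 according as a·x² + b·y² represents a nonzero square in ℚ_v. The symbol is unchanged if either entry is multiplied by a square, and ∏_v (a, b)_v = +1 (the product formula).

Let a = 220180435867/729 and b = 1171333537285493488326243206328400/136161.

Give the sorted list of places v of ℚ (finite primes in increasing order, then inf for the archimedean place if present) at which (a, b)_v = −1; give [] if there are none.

[13, 19]

Mod squares: a ≡ 3282307, b ≡ 98326501. Check v ∈ {∞, 2, 3, 5, 7, 13, 19, 23, 29, 37, 41, 53}.
v=7: a=7^3·(≡3), b=7^7·(≡2) mod 7; (3|7)=-1, (2|7)=+1; (−1)^{3·7·3}·(-1)^7·(+1)^3 = +1.
v=37: a=37^3·(≡13), b=37^5·(≡20) mod 37; (13|37)=-1, (20|37)=-1; (−1)^{3·5·18}·(-1)^5·(-1)^3 = +1.
v=5: a=5^0·(≡3), b=5^2·(≡1) mod 5; (3|5)=-1, (1|5)=+1; (−1)^{0·2·2}·(-1)^2·(+1)^0 = +1.
v=∞: 3282307 > 0 and 98326501 > 0  ⇒  (a,b)_∞ = +1.
v=19: a=19^1·(≡16), b=19^3·(≡7) mod 19; (16|19)=+1, (7|19)=+1; (−1)^{1·3·9}·(+1)^3·(+1)^1 = -1.
v=3: a=3^-6·(≡1), b=3^-4·(≡1) mod 3; (1|3)=+1, (1|3)=+1; (−1)^{-6·-4·1}·(+1)^-4·(+1)^-6 = +1.
v=41: a=41^0·(≡3), b=41^-2·(≡17) mod 41; (3|41)=-1, (17|41)=-1; (−1)^{0·-2·20}·(-1)^-2·(-1)^0 = +1.
v=23: a=23^1·(≡21), b=23^2·(≡12) mod 23; (21|23)=-1, (12|23)=+1; (−1)^{1·2·11}·(-1)^2·(+1)^1 = +1.
v=53: a=53^0·(≡10), b=53^1·(≡22) mod 53; (10|53)=+1, (22|53)=-1; (−1)^{0·1·26}·(+1)^1·(-1)^0 = +1.
v=29: a=29^1·(≡25), b=29^5·(≡9) mod 29; (25|29)=+1, (9|29)=+1; (−1)^{1·5·14}·(+1)^5·(+1)^1 = +1.
v=13: a=13^0·(≡2), b=13^1·(≡8) mod 13; (2|13)=-1, (8|13)=-1; (−1)^{0·1·6}·(-1)^1·(-1)^0 = -1.
v=2: v_2(a)=0, v_2(b)=4; units ≡ 3, 5 (mod 8); ε·ε+αω+βω = 1·0+0·1+4·1 ≡ 0  ⇒  (a,b)_2 = +1.
(3282307, 98326501 / ℚ) ramifies at {13, 19}: a division algebra.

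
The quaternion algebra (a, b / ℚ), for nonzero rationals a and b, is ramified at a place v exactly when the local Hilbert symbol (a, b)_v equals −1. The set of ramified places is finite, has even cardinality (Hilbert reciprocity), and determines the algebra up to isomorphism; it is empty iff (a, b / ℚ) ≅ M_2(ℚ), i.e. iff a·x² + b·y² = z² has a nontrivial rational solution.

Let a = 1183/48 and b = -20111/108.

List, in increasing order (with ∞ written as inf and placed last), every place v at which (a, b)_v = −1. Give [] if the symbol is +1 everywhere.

(a, b) ≡ (21, -357) mod (ℚ^×)²; places V = {2, 3, 7, 13, 17, ∞}.
(a,b)_∞: sgn(21)=+, sgn(-357)=−, so +1.
(a,b)_17: α=0, u≡8; β=1, v≡4 (mod 17); (8|17)=+1, (4|17)=+1; sign (−1)^0·+1^1·+1^0 = +1.
(a,b)_3: α=-1, u≡1; β=-3, v≡1 (mod 3); (1|3)=+1, (1|3)=+1; sign (−1)^1·+1^-3·+1^-1 = -1.
(a,b)_2: α=-4, β=-2; u≡5, v≡3 (mod 8); ε(u)ε(v)=0·1, αω(v)=-4·1, βω(u)=-2·1; sum ≡ 0  ⇒  +1.
(a,b)_7: α=1, u≡6; β=1, v≡6 (mod 7); (6|7)=-1, (6|7)=-1; sign (−1)^1·-1^1·-1^1 = -1.
(a,b)_13: α=2, u≡8; β=2, v≡6 (mod 13); (8|13)=-1, (6|13)=-1; sign (−1)^0·-1^2·-1^2 = +1.
|Ram(21, -357)| = 2, even; anisotropic at {3, 7}.

[3, 7]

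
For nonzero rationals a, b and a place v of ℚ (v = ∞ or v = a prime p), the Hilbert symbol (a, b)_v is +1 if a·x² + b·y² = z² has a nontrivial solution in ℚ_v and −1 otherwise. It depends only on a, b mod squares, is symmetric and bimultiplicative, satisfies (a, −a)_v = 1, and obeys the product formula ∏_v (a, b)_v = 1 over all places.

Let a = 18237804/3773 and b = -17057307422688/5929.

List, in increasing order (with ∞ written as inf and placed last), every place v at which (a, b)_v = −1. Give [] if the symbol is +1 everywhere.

Mod squares: a ≡ 3927, b ≡ -78. Check v ∈ {∞, 2, 3, 7, 11, 13, 17, 23}.
v=11: a=11^-1·(≡1), b=11^-2·(≡10) mod 11; (1|11)=+1, (10|11)=-1; (−1)^{-1·-2·5}·(+1)^-2·(-1)^-1 = -1.
v=23: a=23^2·(≡22), b=23^4·(≡19) mod 23; (22|23)=-1, (19|23)=-1; (−1)^{2·4·11}·(-1)^4·(-1)^2 = +1.
v=17: a=17^1·(≡7), b=17^2·(≡10) mod 17; (7|17)=-1, (10|17)=-1; (−1)^{1·2·8}·(-1)^2·(-1)^1 = -1.
v=13: a=13^2·(≡1), b=13^3·(≡7) mod 13; (1|13)=+1, (7|13)=-1; (−1)^{2·3·6}·(+1)^3·(-1)^2 = +1.
v=2: v_2(a)=2, v_2(b)=5; units ≡ 7, 1 (mod 8); ε·ε+αω+βω = 1·0+2·0+5·0 ≡ 0  ⇒  (a,b)_2 = +1.
v=7: a=7^-3·(≡1), b=7^-2·(≡3) mod 7; (1|7)=+1, (3|7)=-1; (−1)^{-3·-2·3}·(+1)^-2·(-1)^-3 = -1.
v=3: a=3^1·(≡1), b=3^1·(≡1) mod 3; (1|3)=+1, (1|3)=+1; (−1)^{1·1·1}·(+1)^1·(+1)^1 = -1.
v=∞: 3927 > 0 and -78 < 0  ⇒  (a,b)_∞ = +1.
Ram(3927, -78) = {3, 7, 11, 17}; no ℚ_3-point on the conic.

[3, 7, 11, 17]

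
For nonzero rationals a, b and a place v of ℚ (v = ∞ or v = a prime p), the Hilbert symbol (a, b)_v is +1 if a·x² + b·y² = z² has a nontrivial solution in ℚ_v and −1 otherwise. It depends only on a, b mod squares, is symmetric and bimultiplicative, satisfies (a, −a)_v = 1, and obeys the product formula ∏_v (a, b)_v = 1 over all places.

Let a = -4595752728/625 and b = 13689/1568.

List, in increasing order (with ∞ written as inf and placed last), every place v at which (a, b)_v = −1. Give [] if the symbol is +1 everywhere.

Mod squares: a ≡ -289478, b ≡ 2. Check v ∈ {∞, 2, 3, 5, 7, 13, 23, 29, 31}.
v=31: a=31^1·(≡13), b=31^0·(≡1) mod 31; (13|31)=-1, (1|31)=+1; (−1)^{1·0·15}·(-1)^0·(+1)^1 = +1.
v=3: a=3^4·(≡1), b=3^4·(≡2) mod 3; (1|3)=+1, (2|3)=-1; (−1)^{4·4·1}·(+1)^4·(-1)^4 = +1.
v=2: v_2(a)=3, v_2(b)=-5; units ≡ 5, 1 (mod 8); ε·ε+αω+βω = 0·0+3·0+-5·1 ≡ 1  ⇒  (a,b)_2 = -1.
v=7: a=7^3·(≡2), b=7^-2·(≡1) mod 7; (2|7)=+1, (1|7)=+1; (−1)^{3·-2·3}·(+1)^-2·(+1)^3 = +1.
v=∞: -289478 < 0 and 2 > 0  ⇒  (a,b)_∞ = +1.
v=5: a=5^-4·(≡2), b=5^0·(≡3) mod 5; (2|5)=-1, (3|5)=-1; (−1)^{-4·0·2}·(-1)^0·(-1)^-4 = +1.
v=29: a=29^1·(≡6), b=29^0·(≡15) mod 29; (6|29)=+1, (15|29)=-1; (−1)^{1·0·14}·(+1)^0·(-1)^1 = -1.
v=23: a=23^1·(≡4), b=23^0·(≡1) mod 23; (4|23)=+1, (1|23)=+1; (−1)^{1·0·11}·(+1)^0·(+1)^1 = +1.
v=13: a=13^0·(≡5), b=13^2·(≡2) mod 13; (5|13)=-1, (2|13)=-1; (−1)^{0·2·6}·(-1)^2·(-1)^0 = +1.
Ram(-289478, 2) = {2, 29}; no ℚ_2-point on the conic.

[2, 29]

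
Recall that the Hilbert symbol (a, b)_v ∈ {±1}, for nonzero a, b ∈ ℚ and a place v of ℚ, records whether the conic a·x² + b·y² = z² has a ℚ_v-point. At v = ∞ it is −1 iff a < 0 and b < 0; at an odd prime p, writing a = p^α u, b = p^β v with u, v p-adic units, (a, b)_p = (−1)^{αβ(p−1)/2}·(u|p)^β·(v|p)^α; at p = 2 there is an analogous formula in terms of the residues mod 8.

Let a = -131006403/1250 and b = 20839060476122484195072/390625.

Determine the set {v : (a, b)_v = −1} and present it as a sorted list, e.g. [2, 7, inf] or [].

(a, b) ≡ (-374, 527) mod (ℚ^×)²; places V = {2, 3, 5, 11, 17, 31, ∞}.
(a,b)_5: α=-4, u≡1; β=-8, v≡2 (mod 5); (1|5)=+1, (2|5)=-1; sign (−1)^0·+1^-8·-1^-4 = +1.
(a,b)_2: α=-1, β=8; u≡5, v≡7 (mod 8); ε(u)ε(v)=0·1, αω(v)=-1·0, βω(u)=8·1; sum ≡ 0  ⇒  +1.
(a,b)_11: α=1, u≡7; β=2, v≡10 (mod 11); (7|11)=-1, (10|11)=-1; sign (−1)^0·-1^2·-1^1 = -1.
(a,b)_17: α=1, u≡5; β=3, v≡3 (mod 17); (5|17)=-1, (3|17)=-1; sign (−1)^0·-1^3·-1^1 = +1.
(a,b)_3: α=6, u≡1; β=14, v≡2 (mod 3); (1|3)=+1, (2|3)=-1; sign (−1)^0·+1^14·-1^6 = +1.
(a,b)_31: α=2, u≡17; β=5, v≡11 (mod 31); (17|31)=-1, (11|31)=-1; sign (−1)^0·-1^5·-1^2 = -1.
(a,b)_∞: sgn(-374)=−, sgn(527)=+, so +1.
Ram(-374, 527) = {11, 31}; no ℚ_11-point on the conic.

[11, 31]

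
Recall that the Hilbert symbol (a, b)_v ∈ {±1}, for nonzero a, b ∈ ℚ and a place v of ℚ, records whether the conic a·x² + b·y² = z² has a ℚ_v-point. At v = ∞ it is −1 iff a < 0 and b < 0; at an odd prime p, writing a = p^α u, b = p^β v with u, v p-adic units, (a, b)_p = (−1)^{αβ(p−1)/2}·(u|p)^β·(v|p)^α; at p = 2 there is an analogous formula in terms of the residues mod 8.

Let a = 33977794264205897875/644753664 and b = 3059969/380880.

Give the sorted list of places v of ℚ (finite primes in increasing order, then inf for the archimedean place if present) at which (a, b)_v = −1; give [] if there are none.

(a, b) ≡ (7315, 1045) mod (ℚ^×)²; places V = {2, 3, 5, 7, 11, 19, 23, ∞}.
(a,b)_3: α=-2, u≡1; β=-2, v≡1 (mod 3); (1|3)=+1, (1|3)=+1; sign (−1)^0·+1^-2·+1^-2 = +1.
(a,b)_2: α=-8, β=-4; u≡3, v≡5 (mod 8); ε(u)ε(v)=1·0, αω(v)=-8·1, βω(u)=-4·1; sum ≡ 0  ⇒  +1.
(a,b)_7: α=5, u≡4; β=0, v≡1 (mod 7); (4|7)=+1, (1|7)=+1; sign (−1)^0·+1^0·+1^5 = +1.
(a,b)_11: α=9, u≡4; β=5, v≡6 (mod 11); (4|11)=+1, (6|11)=-1; sign (−1)^1·+1^5·-1^9 = +1.
(a,b)_19: α=3, u≡1; β=1, v≡17 (mod 19); (1|19)=+1, (17|19)=+1; sign (−1)^1·+1^1·+1^3 = -1.
(a,b)_∞: sgn(7315)=+, sgn(1045)=+, so +1.
(a,b)_5: α=3, u≡2; β=-1, v≡4 (mod 5); (2|5)=-1, (4|5)=+1; sign (−1)^0·-1^-1·+1^3 = -1.
(a,b)_23: α=-4, u≡1; β=-2, v≡7 (mod 23); (1|23)=+1, (7|23)=-1; sign (−1)^0·+1^-2·-1^-4 = +1.
|Ram(7315, 1045)| = 2, even; anisotropic at {5, 19}.

[5, 19]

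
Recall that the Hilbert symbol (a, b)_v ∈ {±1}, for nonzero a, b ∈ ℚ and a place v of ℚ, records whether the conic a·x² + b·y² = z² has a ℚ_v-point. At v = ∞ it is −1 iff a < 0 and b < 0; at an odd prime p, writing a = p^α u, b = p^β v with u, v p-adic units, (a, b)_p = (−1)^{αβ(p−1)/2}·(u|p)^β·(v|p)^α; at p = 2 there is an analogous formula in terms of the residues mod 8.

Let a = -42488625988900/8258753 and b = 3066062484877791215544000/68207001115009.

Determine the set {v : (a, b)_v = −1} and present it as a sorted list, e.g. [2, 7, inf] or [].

[2, 5, 17, 19]

Mod squares: a ≡ -17, b ≡ 1235. Check v ∈ {∞, 2, 3, 5, 7, 13, 17, 19, 29, 41}.
v=∞: -17 < 0 and 1235 > 0  ⇒  (a,b)_∞ = +1.
v=29: a=29^2·(≡14), b=29^2·(≡14) mod 29; (14|29)=-1, (14|29)=-1; (−1)^{2·2·14}·(-1)^2·(-1)^2 = +1.
v=5: a=5^2·(≡3), b=5^3·(≡3) mod 5; (3|5)=-1, (3|5)=-1; (−1)^{2·3·2}·(-1)^3·(-1)^2 = -1.
v=3: a=3^0·(≡1), b=3^2·(≡2) mod 3; (1|3)=+1, (2|3)=-1; (−1)^{0·2·1}·(+1)^2·(-1)^0 = +1.
v=13: a=13^4·(≡10), b=13^7·(≡12) mod 13; (10|13)=+1, (12|13)=+1; (−1)^{4·7·6}·(+1)^7·(+1)^4 = +1.
v=19: a=19^2·(≡10), b=19^3·(≡2) mod 19; (10|19)=-1, (2|19)=-1; (−1)^{2·3·9}·(-1)^3·(-1)^2 = -1.
v=41: a=41^-2·(≡28), b=41^-4·(≡2) mod 41; (28|41)=-1, (2|41)=+1; (−1)^{-2·-4·20}·(-1)^-4·(+1)^-2 = +1.
v=7: a=7^2·(≡1), b=7^6·(≡5) mod 7; (1|7)=+1, (5|7)=-1; (−1)^{2·6·3}·(+1)^6·(-1)^2 = +1.
v=2: v_2(a)=2, v_2(b)=6; units ≡ 7, 3 (mod 8); ε·ε+αω+βω = 1·1+2·1+6·0 ≡ 1  ⇒  (a,b)_2 = -1.
v=17: a=17^-3·(≡13), b=17^-6·(≡7) mod 17; (13|17)=+1, (7|17)=-1; (−1)^{-3·-6·8}·(+1)^-6·(-1)^-3 = -1.
|Ram(-17, 1235)| = 4, even; anisotropic at {2, 5, 17, 19}.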